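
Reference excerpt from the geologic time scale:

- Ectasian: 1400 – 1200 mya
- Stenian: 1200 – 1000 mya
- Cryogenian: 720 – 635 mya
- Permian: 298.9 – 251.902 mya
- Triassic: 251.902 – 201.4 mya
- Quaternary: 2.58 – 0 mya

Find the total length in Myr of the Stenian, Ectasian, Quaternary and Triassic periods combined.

Duration is start − end for each: (1200 − 1000) + (1400 − 1200) + (2.58 − 0) + (251.902 − 201.4).
That is 200 + 200 + 2.58 + 50.502, which totals 453.082 million years.

453.082 million years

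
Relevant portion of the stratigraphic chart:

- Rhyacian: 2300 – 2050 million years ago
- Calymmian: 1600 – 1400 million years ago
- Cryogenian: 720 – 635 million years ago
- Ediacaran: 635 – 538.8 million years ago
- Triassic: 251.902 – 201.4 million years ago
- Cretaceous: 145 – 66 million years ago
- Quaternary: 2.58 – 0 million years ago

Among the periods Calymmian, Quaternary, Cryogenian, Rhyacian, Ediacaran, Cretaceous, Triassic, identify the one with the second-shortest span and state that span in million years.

Triassic, 50.502 million years

Durations: Calymmian 200; Quaternary 2.58; Cryogenian 85; Rhyacian 250; Ediacaran 96.2; Cretaceous 79; Triassic 50.502 Myr.
Sorted shortest-first: Quaternary (2.58), Triassic (50.502), Cretaceous (79), Cryogenian (85), Ediacaran (96.2), Calymmian (200), Rhyacian (250).
The second shortest is Triassic at 50.502 Myr.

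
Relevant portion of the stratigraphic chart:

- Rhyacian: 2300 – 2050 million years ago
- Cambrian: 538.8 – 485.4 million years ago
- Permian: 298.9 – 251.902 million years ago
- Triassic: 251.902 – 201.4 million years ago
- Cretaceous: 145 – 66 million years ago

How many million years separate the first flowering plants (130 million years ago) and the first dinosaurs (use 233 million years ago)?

233 − 130 = 103 million years.

103 million years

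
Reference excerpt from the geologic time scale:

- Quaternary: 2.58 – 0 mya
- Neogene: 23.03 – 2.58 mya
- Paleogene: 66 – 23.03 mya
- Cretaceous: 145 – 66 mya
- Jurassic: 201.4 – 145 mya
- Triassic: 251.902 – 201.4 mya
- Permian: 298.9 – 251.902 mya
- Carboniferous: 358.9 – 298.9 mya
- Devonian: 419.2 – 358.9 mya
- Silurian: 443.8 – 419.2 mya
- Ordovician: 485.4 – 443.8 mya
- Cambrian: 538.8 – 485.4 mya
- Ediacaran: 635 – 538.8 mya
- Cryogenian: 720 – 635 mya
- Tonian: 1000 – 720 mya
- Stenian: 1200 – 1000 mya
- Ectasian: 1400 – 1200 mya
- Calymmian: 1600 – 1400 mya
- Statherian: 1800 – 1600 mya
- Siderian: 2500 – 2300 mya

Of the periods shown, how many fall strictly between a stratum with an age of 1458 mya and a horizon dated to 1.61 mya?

The older date is 1458 Ma and the younger is 1.61 Ma.
Periods with start < 1458 and end > 1.61 Ma: Ectasian (1400–1200), Stenian (1200–1000), Tonian (1000–720), Cryogenian (720–635), Ediacaran (635–538.8), Cambrian (538.8–485.4), Ordovician (485.4–443.8), Silurian (443.8–419.2), Devonian (419.2–358.9), Carboniferous (358.9–298.9), Permian (298.9–251.902), Triassic (251.902–201.4), Jurassic (201.4–145), Cretaceous (145–66), Paleogene (66–23.03), Neogene (23.03–2.58).
That is 16 complete periods.

16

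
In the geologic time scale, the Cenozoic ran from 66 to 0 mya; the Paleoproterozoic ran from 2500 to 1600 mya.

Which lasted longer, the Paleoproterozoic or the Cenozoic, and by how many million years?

Paleoproterozoic, by 834 million years

Paleoproterozoic: 2500 − 1600 = 900 Myr.
Cenozoic: 66 − 0 = 66 Myr.
Difference: 900 − 66 = 834 Myr, so the Paleoproterozoic was longer.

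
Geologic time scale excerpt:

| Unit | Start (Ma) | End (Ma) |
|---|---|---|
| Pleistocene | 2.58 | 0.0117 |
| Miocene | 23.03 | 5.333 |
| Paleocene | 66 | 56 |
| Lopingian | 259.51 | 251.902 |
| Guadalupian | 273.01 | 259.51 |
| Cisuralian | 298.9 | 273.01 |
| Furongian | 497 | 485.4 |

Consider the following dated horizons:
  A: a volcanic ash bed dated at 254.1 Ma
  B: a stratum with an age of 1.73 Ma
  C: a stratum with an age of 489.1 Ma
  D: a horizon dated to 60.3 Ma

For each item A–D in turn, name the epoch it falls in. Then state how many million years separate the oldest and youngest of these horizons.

A: 254.1 Ma lies in 259.51–251.902 Ma, so Lopingian.
B: 1.73 Ma lies in 2.58–0.0117 Ma, so Pleistocene.
C: 489.1 Ma lies in 497–485.4 Ma, so Furongian.
D: 60.3 Ma lies in 66–56 Ma, so Paleocene.
Oldest = 489.1 Ma, youngest = 1.73 Ma → span 487.37 Myr.

A — Lopingian; B — Pleistocene; C — Furongian; D — Paleocene; span 487.37 million years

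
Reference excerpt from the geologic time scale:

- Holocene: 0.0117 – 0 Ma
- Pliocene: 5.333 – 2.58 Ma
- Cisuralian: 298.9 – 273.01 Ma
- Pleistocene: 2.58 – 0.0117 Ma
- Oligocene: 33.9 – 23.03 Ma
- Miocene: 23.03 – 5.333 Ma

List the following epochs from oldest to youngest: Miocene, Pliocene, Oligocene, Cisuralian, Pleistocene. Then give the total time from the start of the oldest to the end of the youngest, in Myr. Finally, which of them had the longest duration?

Cisuralian, Oligocene, Miocene, Pliocene, Pleistocene; total span 298.8883 Myr; longest is Cisuralian

Start ages (Ma): Cisuralian 298.9, Oligocene 33.9, Miocene 23.03, Pliocene 5.333, Pleistocene 2.58.
Ordered oldest to youngest: Cisuralian, Oligocene, Miocene, Pliocene, Pleistocene.
Span = 298.9 − 0.0117 = 298.8883 Myr.
Durations: Cisuralian 25.89, Oligocene 10.87, Pleistocene 2.5683, Pliocene 2.753, Miocene 17.697 → longest is Cisuralian (25.89 Myr).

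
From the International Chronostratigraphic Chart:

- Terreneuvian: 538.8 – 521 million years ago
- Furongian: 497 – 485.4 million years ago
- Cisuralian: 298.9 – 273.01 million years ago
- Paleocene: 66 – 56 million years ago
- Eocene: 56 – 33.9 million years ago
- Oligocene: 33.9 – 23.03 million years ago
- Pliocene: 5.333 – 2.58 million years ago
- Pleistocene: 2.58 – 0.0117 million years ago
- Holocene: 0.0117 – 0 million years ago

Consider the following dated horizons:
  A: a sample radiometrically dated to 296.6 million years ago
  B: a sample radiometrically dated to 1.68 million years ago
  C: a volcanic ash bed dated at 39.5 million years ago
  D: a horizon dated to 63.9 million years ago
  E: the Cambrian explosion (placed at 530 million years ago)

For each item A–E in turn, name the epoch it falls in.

A — Cisuralian; B — Pleistocene; C — Eocene; D — Paleocene; E — Terreneuvian

Match each age against the start–end ranges in the excerpt: A = 296.6 Ma → Cisuralian (298.9–273.01); B = 1.68 Ma → Pleistocene (2.58–0.0117); C = 39.5 Ma → Eocene (56–33.9); D = 63.9 Ma → Paleocene (66–56); E = 530 Ma → Terreneuvian (538.8–521).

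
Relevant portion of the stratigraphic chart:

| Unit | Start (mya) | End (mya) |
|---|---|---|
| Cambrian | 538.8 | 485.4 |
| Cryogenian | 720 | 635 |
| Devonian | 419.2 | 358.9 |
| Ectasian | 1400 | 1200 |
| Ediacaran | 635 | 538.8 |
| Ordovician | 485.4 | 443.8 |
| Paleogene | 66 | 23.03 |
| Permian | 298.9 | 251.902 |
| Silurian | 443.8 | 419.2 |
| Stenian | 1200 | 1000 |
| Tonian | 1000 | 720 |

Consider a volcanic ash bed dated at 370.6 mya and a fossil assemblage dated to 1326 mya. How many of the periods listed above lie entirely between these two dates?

7

1326 Ma sits inside the Ectasian (1400–1200) and 370.6 Ma inside the Devonian (419.2–358.9); neither of those is wholly between the two dates.
The listed periods lying completely between them are Stenian, Tonian, Cryogenian, Ediacaran, Cambrian, Ordovician, Silurian — 7 in all.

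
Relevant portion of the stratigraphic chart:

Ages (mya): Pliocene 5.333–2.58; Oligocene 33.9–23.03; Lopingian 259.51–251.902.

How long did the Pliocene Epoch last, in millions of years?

2.753 million years

5.333 − 2.58 = 2.753 million years.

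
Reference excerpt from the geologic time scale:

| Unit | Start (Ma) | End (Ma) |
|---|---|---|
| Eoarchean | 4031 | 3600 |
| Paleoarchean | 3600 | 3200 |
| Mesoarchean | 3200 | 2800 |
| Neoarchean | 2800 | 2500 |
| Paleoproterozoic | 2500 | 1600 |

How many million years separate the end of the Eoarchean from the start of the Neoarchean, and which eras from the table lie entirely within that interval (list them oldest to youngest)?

800 million years; Paleoarchean, Mesoarchean

End of Eoarchean = 3600 Ma; start of Neoarchean = 2800 Ma.
Gap = 3600 − 2800 = 800 Myr.
Eras wholly inside 3600–2800 Ma: Paleoarchean (3600–3200), Mesoarchean (3200–2800).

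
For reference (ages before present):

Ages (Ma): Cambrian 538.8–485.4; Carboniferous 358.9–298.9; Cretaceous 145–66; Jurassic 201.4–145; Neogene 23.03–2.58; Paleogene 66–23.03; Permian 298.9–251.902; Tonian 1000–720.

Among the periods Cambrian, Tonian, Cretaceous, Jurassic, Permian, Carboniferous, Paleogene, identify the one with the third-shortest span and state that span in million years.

Cambrian, 53.4 million years

Durations: Cambrian 53.4; Tonian 280; Cretaceous 79; Jurassic 56.4; Permian 46.998; Carboniferous 60; Paleogene 42.97 Myr.
Sorted shortest-first: Paleogene (42.97), Permian (46.998), Cambrian (53.4), Jurassic (56.4), Carboniferous (60), Cretaceous (79), Tonian (280).
The third shortest is Cambrian at 53.4 Myr.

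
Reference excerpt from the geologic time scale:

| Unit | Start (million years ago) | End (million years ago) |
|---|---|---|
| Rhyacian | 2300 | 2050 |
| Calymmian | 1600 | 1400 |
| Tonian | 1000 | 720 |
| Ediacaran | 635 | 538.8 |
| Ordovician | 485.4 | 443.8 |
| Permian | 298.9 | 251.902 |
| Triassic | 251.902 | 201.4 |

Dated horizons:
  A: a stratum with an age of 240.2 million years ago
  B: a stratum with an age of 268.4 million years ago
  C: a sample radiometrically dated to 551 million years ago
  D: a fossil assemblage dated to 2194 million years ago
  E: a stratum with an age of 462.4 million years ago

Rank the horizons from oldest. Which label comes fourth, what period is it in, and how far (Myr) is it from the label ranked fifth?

Sorted oldest-first by Ma: D (2194), C (551), E (462.4), B (268.4), A (240.2).
The fourth oldest is B at 268.4 Ma, which lies in 298.9–251.902 Ma: the Permian.
The fifth oldest is A at 240.2 Ma; separation = |268.4 − 240.2| = 28.2 Myr.

B, in the Permian; 28.2 million years to A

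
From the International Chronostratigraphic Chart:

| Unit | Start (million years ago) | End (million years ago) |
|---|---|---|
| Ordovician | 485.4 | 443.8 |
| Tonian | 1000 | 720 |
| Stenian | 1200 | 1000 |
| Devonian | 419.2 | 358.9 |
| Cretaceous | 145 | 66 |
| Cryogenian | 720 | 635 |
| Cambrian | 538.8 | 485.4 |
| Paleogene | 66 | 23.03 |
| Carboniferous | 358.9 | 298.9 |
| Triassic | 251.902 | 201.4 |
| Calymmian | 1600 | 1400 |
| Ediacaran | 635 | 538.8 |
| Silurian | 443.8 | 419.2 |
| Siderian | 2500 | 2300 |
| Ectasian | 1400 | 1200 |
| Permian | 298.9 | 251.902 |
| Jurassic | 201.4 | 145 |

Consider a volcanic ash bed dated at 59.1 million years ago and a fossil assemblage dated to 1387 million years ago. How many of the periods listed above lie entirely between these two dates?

The older date is 1387 Ma and the younger is 59.1 Ma.
Periods with start < 1387 and end > 59.1 Ma: Stenian (1200–1000), Tonian (1000–720), Cryogenian (720–635), Ediacaran (635–538.8), Cambrian (538.8–485.4), Ordovician (485.4–443.8), Silurian (443.8–419.2), Devonian (419.2–358.9), Carboniferous (358.9–298.9), Permian (298.9–251.902), Triassic (251.902–201.4), Jurassic (201.4–145), Cretaceous (145–66).
That is 13 complete periods.

13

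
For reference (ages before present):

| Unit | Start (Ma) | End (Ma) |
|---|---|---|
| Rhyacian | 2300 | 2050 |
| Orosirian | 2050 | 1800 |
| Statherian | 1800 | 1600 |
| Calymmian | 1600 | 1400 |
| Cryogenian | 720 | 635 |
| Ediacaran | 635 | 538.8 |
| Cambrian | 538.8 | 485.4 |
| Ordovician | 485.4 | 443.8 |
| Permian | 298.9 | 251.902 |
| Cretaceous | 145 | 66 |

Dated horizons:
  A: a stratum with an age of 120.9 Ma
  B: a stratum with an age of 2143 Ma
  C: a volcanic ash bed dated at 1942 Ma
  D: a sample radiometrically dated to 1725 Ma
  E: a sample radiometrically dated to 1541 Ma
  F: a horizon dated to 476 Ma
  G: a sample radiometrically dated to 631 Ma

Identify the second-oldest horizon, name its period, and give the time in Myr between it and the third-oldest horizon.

C, in the Orosirian; 217 million years to D

Larger Ma means older, so oldest first: B 2143 > C 1942 > D 1725 > E 1541 > G 631 > F 476 > A 120.9.
Counting 2 along gives C (1942 Ma); the excerpt puts that inside the Orosirian, 2050–1800 Ma.
Next in line is D (1725 Ma), and 1942 − 1725 = 217 Myr.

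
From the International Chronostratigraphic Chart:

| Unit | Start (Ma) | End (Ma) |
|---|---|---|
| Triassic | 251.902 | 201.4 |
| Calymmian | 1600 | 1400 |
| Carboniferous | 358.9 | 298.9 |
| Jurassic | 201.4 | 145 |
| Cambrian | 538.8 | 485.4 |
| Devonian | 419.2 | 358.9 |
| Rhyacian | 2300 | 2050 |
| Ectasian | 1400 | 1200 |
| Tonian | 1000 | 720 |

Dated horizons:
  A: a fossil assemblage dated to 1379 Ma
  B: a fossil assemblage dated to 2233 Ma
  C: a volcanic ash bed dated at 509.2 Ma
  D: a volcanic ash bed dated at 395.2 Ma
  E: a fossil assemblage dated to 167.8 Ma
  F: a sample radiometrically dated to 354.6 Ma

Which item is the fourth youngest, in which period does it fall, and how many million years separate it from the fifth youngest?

Sorted youngest-first by Ma: E (167.8), F (354.6), D (395.2), C (509.2), A (1379), B (2233).
The fourth youngest is C at 509.2 Ma, which lies in 538.8–485.4 Ma: the Cambrian.
The fifth youngest is A at 1379 Ma; separation = |509.2 − 1379| = 869.8 Myr.

C, in the Cambrian; 869.8 million years to A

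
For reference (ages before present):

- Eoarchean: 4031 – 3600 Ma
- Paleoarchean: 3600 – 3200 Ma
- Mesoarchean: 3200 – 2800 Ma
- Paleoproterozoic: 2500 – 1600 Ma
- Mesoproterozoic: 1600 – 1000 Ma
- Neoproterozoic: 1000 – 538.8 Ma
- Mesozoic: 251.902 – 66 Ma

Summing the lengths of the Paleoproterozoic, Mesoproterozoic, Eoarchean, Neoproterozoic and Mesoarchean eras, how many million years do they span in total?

2792.2 million years

Duration is start − end for each: (2500 − 1600) + (1600 − 1000) + (4031 − 3600) + (1000 − 538.8) + (3200 − 2800).
That is 900 + 600 + 431 + 461.2 + 400, which totals 2792.2 million years.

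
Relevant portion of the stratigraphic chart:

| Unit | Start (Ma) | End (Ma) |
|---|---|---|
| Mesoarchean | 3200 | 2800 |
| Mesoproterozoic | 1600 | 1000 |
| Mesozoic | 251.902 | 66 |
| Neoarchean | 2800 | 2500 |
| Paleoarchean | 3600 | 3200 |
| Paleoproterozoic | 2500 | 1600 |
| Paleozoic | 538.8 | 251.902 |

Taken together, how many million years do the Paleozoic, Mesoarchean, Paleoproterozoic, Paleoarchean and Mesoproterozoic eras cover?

Duration is start − end for each: (538.8 − 251.902) + (3200 − 2800) + (2500 − 1600) + (3600 − 3200) + (1600 − 1000).
That is 286.898 + 400 + 900 + 400 + 600, which totals 2586.898 million years.

2586.898 million years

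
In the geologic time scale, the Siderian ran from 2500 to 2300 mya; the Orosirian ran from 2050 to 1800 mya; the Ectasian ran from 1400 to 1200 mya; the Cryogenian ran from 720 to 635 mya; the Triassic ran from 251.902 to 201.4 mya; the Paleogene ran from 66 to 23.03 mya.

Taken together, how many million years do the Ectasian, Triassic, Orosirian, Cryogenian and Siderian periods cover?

Duration is start − end for each: (1400 − 1200) + (251.902 − 201.4) + (2050 − 1800) + (720 − 635) + (2500 − 2300).
That is 200 + 50.502 + 250 + 85 + 200, which totals 785.502 million years.

785.502 million years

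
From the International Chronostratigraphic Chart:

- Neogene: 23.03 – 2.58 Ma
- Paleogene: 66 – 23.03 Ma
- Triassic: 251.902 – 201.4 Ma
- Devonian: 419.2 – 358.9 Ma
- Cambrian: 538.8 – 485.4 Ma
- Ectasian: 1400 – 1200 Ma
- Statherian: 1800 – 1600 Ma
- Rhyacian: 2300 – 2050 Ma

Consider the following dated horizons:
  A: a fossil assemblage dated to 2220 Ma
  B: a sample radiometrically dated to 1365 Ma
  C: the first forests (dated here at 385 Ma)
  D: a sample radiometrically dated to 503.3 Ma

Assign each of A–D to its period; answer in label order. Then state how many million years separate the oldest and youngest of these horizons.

A — Rhyacian; B — Ectasian; C — Devonian; D — Cambrian; span 1835 million years

A: 2220 Ma lies in 2300–2050 Ma, so Rhyacian.
B: 1365 Ma lies in 1400–1200 Ma, so Ectasian.
C: 385 Ma lies in 419.2–358.9 Ma, so Devonian.
D: 503.3 Ma lies in 538.8–485.4 Ma, so Cambrian.
Oldest = 2220 Ma, youngest = 385 Ma → span 1835 Myr.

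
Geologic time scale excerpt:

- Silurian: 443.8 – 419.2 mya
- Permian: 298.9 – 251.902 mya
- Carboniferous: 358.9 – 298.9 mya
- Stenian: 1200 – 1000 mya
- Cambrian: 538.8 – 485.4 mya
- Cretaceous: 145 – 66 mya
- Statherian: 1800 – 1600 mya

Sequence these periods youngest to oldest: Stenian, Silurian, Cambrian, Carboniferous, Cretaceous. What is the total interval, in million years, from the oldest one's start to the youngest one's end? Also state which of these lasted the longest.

Cretaceous, Carboniferous, Silurian, Cambrian, Stenian; total span 1134 Myr; longest is Stenian

Start ages (Ma): Stenian 1200, Cambrian 538.8, Silurian 443.8, Carboniferous 358.9, Cretaceous 145.
Ordered youngest to oldest: Cretaceous, Carboniferous, Silurian, Cambrian, Stenian.
Span = 1200 − 66 = 1134 Myr.
Durations: Cretaceous 79, Stenian 200, Cambrian 53.4, Silurian 24.6, Carboniferous 60 → longest is Stenian (200 Myr).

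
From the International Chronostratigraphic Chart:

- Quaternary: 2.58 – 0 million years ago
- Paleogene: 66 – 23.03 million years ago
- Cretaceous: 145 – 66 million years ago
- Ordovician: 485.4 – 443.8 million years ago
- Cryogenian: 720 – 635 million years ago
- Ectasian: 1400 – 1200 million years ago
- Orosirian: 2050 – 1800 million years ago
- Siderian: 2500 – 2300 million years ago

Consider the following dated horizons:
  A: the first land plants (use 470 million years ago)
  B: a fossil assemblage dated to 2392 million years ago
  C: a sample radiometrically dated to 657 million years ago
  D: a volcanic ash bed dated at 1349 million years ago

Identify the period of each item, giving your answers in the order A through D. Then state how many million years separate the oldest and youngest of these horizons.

Match each age against the start–end ranges in the excerpt: A = 470 Ma → Ordovician (485.4–443.8); B = 2392 Ma → Siderian (2500–2300); C = 657 Ma → Cryogenian (720–635); D = 1349 Ma → Ectasian (1400–1200).
The largest age is 2392 Ma and the smallest is 470 Ma; their difference is 1922 Myr.

A — Ordovician; B — Siderian; C — Cryogenian; D — Ectasian; span 1922 million years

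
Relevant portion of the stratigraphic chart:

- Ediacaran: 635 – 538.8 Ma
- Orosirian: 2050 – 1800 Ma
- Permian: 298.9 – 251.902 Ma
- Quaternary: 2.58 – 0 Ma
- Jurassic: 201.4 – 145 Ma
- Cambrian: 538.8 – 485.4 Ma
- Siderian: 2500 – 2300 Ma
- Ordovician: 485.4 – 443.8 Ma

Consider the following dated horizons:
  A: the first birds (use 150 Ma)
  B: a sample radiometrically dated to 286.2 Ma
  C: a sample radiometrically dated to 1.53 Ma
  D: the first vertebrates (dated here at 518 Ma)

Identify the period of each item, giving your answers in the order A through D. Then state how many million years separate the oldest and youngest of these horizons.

A: 150 Ma lies in 201.4–145 Ma, so Jurassic.
B: 286.2 Ma lies in 298.9–251.902 Ma, so Permian.
C: 1.53 Ma lies in 2.58–0 Ma, so Quaternary.
D: 518 Ma lies in 538.8–485.4 Ma, so Cambrian.
Oldest = 518 Ma, youngest = 1.53 Ma → span 516.47 Myr.

A — Jurassic; B — Permian; C — Quaternary; D — Cambrian; span 516.47 million years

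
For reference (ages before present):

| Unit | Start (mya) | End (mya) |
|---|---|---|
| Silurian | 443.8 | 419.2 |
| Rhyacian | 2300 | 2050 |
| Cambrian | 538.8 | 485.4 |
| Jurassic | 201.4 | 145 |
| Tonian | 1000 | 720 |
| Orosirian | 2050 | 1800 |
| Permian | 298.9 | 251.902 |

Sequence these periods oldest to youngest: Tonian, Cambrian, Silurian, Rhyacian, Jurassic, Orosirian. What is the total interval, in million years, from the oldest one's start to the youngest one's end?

Start ages (Ma): Rhyacian 2300, Orosirian 2050, Tonian 1000, Cambrian 538.8, Silurian 443.8, Jurassic 201.4.
Ordered oldest to youngest: Rhyacian, Orosirian, Tonian, Cambrian, Silurian, Jurassic.
Span = 2300 − 145 = 2155 Myr.

Rhyacian → Orosirian → Tonian → Cambrian → Silurian → Jurassic; total span 2155 Myr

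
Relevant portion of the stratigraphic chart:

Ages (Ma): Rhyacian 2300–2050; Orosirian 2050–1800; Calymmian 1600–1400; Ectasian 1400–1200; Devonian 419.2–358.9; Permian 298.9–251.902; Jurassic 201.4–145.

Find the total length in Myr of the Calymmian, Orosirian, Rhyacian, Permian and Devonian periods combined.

Each duration: Calymmian = 200; Orosirian = 250; Rhyacian = 250; Permian = 46.998; Devonian = 60.3.
Sum: 200 + 250 + 250 + 46.998 + 60.3 = 807.298 Myr.

807.298 million years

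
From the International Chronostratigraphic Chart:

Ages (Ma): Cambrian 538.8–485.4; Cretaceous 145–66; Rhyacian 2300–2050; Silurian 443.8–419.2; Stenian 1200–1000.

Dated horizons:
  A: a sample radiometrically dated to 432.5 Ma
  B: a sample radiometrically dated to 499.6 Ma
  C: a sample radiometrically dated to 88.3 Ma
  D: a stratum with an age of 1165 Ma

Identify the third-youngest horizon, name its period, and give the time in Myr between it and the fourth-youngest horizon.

B, in the Cambrian; 665.4 million years to D

Smaller Ma means younger, so youngest first: C 88.3 < A 432.5 < B 499.6 < D 1165.
Counting 3 along gives B (499.6 Ma); the excerpt puts that inside the Cambrian, 538.8–485.4 Ma.
Next in line is D (1165 Ma), and 1165 − 499.6 = 665.4 Myr.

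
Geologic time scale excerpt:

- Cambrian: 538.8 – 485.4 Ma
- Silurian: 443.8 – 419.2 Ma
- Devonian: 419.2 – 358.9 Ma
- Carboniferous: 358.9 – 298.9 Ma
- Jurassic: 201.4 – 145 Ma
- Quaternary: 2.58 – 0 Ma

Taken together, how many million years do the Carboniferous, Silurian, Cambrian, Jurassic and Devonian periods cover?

254.7 million years

Each duration: Carboniferous = 60; Silurian = 24.6; Cambrian = 53.4; Jurassic = 56.4; Devonian = 60.3.
Sum: 60 + 24.6 + 53.4 + 56.4 + 60.3 = 254.7 Myr.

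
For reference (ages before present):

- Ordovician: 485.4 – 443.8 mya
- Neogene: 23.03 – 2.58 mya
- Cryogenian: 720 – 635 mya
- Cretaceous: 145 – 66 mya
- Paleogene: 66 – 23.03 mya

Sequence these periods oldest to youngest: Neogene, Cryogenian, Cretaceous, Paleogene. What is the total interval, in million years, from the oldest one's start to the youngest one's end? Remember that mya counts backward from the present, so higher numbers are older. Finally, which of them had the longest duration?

Cryogenian, Cretaceous, Paleogene, Neogene; total span 717.42 Myr; longest is Cryogenian

Start ages (Ma): Cryogenian 720, Cretaceous 145, Paleogene 66, Neogene 23.03.
Ordered oldest to youngest: Cryogenian, Cretaceous, Paleogene, Neogene.
Span = 720 − 2.58 = 717.42 Myr.
Durations: Cryogenian 85, Neogene 20.45, Paleogene 42.97, Cretaceous 79 → longest is Cryogenian (85 Myr).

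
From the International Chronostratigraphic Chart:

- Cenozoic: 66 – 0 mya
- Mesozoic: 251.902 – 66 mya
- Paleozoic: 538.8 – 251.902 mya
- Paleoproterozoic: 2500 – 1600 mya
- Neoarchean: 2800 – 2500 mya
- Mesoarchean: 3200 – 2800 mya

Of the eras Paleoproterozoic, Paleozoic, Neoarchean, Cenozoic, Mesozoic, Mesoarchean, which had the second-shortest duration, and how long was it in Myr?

Mesozoic, 185.902 million years

Start − end for each: Paleoproterozoic 2500 − 1600 = 900; Paleozoic 538.8 − 251.902 = 286.898; Neoarchean 2800 − 2500 = 300; Cenozoic 66 − 0 = 66; Mesozoic 251.902 − 66 = 185.902; Mesoarchean 3200 − 2800 = 400.
Ranking these from shortest: Cenozoic < Mesozoic < Paleozoic < Neoarchean < Mesoarchean < Paleoproterozoic.
Position 2 in that ranking is Mesozoic, which lasted 185.902 Myr.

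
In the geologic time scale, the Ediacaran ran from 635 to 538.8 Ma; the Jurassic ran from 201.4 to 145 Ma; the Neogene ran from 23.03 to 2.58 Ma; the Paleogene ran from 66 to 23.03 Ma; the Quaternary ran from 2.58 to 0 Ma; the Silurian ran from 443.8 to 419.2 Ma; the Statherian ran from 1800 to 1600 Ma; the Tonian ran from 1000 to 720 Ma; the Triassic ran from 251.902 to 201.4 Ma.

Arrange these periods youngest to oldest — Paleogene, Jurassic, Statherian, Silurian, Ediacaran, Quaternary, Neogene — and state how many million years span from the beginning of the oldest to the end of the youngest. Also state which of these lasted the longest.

Start ages (Ma): Statherian 1800, Ediacaran 635, Silurian 443.8, Jurassic 201.4, Paleogene 66, Neogene 23.03, Quaternary 2.58.
Ordered youngest to oldest: Quaternary, Neogene, Paleogene, Jurassic, Silurian, Ediacaran, Statherian.
Span = 1800 − 0 = 1800 Myr.
Durations: Silurian 24.6, Statherian 200, Neogene 20.45, Paleogene 42.97, Quaternary 2.58, Jurassic 56.4, Ediacaran 96.2 → longest is Statherian (200 Myr).

Quaternary → Neogene → Paleogene → Jurassic → Silurian → Ediacaran → Statherian; total span 1800 Myr; longest is Statherian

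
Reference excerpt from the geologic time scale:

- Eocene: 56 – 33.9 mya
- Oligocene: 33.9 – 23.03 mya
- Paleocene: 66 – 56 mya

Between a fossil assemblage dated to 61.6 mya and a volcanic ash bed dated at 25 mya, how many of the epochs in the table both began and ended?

1

The older date is 61.6 Ma and the younger is 25 Ma.
Epochs with start < 61.6 and end > 25 Ma: Eocene (56–33.9).
That is 1 complete epoch.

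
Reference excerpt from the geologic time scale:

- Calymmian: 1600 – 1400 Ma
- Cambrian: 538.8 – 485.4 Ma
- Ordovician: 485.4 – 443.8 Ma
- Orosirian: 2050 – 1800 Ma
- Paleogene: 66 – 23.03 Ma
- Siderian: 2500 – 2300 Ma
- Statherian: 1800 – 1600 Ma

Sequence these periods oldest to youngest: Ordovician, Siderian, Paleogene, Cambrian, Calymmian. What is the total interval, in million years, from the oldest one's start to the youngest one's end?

Siderian → Calymmian → Cambrian → Ordovician → Paleogene; total span 2476.97 Myr

Start ages (Ma): Siderian 2500, Calymmian 1600, Cambrian 538.8, Ordovician 485.4, Paleogene 66.
Ordered oldest to youngest: Siderian, Calymmian, Cambrian, Ordovician, Paleogene.
Span = 2500 − 23.03 = 2476.97 Myr.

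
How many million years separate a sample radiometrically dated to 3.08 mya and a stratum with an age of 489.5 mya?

486.42 million years

489.5 − 3.08 = 486.42 million years.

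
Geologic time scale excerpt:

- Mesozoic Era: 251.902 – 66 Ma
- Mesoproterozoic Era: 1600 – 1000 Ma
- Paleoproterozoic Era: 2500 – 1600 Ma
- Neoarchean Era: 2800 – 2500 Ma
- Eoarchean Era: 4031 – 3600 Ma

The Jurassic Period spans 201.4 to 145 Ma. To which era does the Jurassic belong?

The Jurassic (201.4–145 Ma) lies entirely within 251.902–66 Ma, the Mesozoic Era.

Mesozoic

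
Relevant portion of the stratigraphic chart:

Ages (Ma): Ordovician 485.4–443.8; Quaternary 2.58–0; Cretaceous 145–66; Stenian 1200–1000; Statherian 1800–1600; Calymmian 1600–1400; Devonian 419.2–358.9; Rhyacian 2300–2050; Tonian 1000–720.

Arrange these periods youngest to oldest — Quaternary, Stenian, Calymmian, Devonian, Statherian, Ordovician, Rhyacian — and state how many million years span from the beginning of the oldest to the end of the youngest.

Quaternary, Devonian, Ordovician, Stenian, Calymmian, Statherian, Rhyacian; total span 2300 Myr

From the excerpt: Quaternary 2.58–0; Stenian 1200–1000; Calymmian 1600–1400; Devonian 419.2–358.9; Statherian 1800–1600; Ordovician 485.4–443.8; Rhyacian 2300–2050 (Ma).
Larger Ma is earlier, so the oldest is Rhyacian and the youngest is Quaternary; youngest to oldest: Quaternary, Devonian, Ordovician, Stenian, Calymmian, Statherian, Rhyacian.
Oldest start 2300 minus youngest end 0 gives 2300 Myr overall.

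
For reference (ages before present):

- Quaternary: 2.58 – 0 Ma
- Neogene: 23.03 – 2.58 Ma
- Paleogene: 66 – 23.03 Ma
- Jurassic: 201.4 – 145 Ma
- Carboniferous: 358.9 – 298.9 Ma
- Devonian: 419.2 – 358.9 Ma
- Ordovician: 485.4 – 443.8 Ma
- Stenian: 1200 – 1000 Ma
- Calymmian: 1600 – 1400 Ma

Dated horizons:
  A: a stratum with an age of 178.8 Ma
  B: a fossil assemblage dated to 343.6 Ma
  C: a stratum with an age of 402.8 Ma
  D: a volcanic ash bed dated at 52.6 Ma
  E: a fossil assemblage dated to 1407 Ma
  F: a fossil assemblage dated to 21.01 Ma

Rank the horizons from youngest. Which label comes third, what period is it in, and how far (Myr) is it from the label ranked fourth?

A, in the Jurassic; 164.8 million years to B

Smaller Ma means younger, so youngest first: F 21.01 < D 52.6 < A 178.8 < B 343.6 < C 402.8 < E 1407.
Counting 3 along gives A (178.8 Ma); the excerpt puts that inside the Jurassic, 201.4–145 Ma.
Next in line is B (343.6 Ma), and 343.6 − 178.8 = 164.8 Myr.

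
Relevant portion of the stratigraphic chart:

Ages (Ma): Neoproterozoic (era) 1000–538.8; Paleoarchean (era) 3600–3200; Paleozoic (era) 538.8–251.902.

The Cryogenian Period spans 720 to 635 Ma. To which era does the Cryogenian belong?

Neoproterozoic

The Cryogenian (720–635 Ma) lies entirely within 1000–538.8 Ma, the Neoproterozoic Era.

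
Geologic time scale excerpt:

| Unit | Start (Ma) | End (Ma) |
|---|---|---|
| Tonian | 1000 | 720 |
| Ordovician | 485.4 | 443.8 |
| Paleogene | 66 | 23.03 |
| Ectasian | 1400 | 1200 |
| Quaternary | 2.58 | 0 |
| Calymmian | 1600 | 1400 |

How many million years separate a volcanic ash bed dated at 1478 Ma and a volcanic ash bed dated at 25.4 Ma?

1478 − 25.4 = 1452.6 million years.

1452.6 million years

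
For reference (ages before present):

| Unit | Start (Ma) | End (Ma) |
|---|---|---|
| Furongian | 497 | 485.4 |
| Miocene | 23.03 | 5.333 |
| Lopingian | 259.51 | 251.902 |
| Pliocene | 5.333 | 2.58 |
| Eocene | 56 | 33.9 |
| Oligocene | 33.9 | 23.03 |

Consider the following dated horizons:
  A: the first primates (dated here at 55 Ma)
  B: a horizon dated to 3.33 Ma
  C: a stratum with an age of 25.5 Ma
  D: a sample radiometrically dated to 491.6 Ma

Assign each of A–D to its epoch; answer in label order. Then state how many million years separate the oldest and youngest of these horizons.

Match each age against the start–end ranges in the excerpt: A = 55 Ma → Eocene (56–33.9); B = 3.33 Ma → Pliocene (5.333–2.58); C = 25.5 Ma → Oligocene (33.9–23.03); D = 491.6 Ma → Furongian (497–485.4).
The largest age is 491.6 Ma and the smallest is 3.33 Ma; their difference is 488.27 Myr.

A — Eocene; B — Pliocene; C — Oligocene; D — Furongian; span 488.27 million years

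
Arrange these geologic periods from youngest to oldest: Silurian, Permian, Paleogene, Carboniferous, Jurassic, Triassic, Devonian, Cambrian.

Group by era (each group listed oldest first) — Paleozoic: Cambrian, Silurian, Devonian, Carboniferous, Permian; Mesozoic: Triassic, Jurassic; Cenozoic: Paleogene. The eras run Paleozoic → Mesozoic → Cenozoic. Concatenating the groups in that era order and then reversing gives youngest to oldest.

Paleogene, then Jurassic, then Triassic, then Permian, then Carboniferous, then Devonian, then Silurian, then Cambrian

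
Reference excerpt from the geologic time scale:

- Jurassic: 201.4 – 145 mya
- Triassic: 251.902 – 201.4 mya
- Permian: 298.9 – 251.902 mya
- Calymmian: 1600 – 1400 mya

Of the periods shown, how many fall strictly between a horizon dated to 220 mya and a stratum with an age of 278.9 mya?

0

Checking each listed span, none has both start < 278.9 Ma and end > 220 Ma — every period straddles one of the two dates or lies outside them — so the count is 0.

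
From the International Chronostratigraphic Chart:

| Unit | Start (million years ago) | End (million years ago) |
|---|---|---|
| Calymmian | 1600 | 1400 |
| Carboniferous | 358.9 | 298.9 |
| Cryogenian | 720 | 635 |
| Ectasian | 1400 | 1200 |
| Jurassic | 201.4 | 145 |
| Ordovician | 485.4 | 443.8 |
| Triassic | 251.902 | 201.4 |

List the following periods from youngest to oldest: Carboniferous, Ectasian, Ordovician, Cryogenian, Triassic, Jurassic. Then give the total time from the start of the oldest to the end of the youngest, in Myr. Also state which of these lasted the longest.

From the excerpt: Carboniferous 358.9–298.9; Ectasian 1400–1200; Ordovician 485.4–443.8; Cryogenian 720–635; Triassic 251.902–201.4; Jurassic 201.4–145 (Ma).
Larger Ma is earlier, so the oldest is Ectasian and the youngest is Jurassic; youngest to oldest: Jurassic, Triassic, Carboniferous, Ordovician, Cryogenian, Ectasian.
Oldest start 1400 minus youngest end 145 gives 1255 Myr overall.
Individual lengths (start − end): Jurassic 56.4; Triassic 50.502; Cryogenian 85; Ectasian 200; Carboniferous 60; Ordovician 41.6. The largest is Ectasian at 200 Myr.

Jurassic, Triassic, Carboniferous, Ordovician, Cryogenian, Ectasian; total span 1255 Myr; longest is Ectasian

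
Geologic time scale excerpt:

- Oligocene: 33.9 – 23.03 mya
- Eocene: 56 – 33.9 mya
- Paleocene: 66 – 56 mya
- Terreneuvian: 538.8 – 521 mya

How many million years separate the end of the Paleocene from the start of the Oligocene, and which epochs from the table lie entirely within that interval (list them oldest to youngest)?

The Paleocene closes at 56 Ma and the Oligocene opens at 33.9 Ma, so the interval is 56 − 33.9 = 22.1 Myr.
An epoch fits inside if it starts at or after 56 Ma and ends at or before 33.9 Ma; oldest first that gives Eocene.

22.1 million years; Eocene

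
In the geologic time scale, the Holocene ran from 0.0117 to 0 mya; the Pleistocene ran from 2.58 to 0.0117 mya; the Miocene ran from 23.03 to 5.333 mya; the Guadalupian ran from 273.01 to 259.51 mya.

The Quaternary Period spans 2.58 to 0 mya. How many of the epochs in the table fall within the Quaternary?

Epochs inside 2.58–0 Ma: Pleistocene, Holocene — 2 in total.

2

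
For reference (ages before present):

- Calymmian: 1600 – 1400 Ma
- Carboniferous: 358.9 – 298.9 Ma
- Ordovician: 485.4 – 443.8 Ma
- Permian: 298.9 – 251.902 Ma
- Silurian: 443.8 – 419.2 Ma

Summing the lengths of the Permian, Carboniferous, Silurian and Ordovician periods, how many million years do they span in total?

173.198 million years

Each duration: Permian = 46.998; Carboniferous = 60; Silurian = 24.6; Ordovician = 41.6.
Sum: 46.998 + 60 + 24.6 + 41.6 = 173.198 Myr.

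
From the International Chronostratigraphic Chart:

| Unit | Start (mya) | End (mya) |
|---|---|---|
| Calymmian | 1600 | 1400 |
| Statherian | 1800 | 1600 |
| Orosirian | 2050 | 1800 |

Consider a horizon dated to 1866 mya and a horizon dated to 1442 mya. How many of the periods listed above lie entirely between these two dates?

1

The older date is 1866 Ma and the younger is 1442 Ma.
Periods with start < 1866 and end > 1442 Ma: Statherian (1800–1600).
That is 1 complete period.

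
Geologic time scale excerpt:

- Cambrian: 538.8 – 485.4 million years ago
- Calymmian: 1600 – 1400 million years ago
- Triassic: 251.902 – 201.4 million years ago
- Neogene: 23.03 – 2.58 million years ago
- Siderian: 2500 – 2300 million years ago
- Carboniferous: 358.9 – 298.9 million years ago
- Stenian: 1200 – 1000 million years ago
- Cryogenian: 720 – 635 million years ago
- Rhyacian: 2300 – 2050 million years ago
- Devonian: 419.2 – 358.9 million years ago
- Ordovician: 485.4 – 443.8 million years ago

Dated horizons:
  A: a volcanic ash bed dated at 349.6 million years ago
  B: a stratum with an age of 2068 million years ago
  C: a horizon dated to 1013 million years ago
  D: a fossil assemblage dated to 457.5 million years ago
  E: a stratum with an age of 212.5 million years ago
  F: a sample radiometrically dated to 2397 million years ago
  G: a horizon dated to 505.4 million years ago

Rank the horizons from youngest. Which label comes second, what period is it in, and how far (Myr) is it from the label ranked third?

Sorted youngest-first by Ma: E (212.5), A (349.6), D (457.5), G (505.4), C (1013), B (2068), F (2397).
The second youngest is A at 349.6 Ma, which lies in 358.9–298.9 Ma: the Carboniferous.
The third youngest is D at 457.5 Ma; separation = |349.6 − 457.5| = 107.9 Myr.

A, in the Carboniferous; 107.9 million years to D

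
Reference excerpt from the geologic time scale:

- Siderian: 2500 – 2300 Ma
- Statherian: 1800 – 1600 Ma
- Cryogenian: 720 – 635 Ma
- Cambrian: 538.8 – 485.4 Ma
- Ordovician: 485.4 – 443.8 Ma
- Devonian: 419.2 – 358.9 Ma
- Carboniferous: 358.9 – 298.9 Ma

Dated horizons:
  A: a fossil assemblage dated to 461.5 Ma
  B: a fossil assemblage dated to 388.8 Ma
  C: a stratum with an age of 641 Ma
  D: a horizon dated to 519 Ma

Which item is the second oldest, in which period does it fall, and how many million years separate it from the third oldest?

Sorted oldest-first by Ma: C (641), D (519), A (461.5), B (388.8).
The second oldest is D at 519 Ma, which lies in 538.8–485.4 Ma: the Cambrian.
The third oldest is A at 461.5 Ma; separation = |519 − 461.5| = 57.5 Myr.

D, in the Cambrian; 57.5 million years to A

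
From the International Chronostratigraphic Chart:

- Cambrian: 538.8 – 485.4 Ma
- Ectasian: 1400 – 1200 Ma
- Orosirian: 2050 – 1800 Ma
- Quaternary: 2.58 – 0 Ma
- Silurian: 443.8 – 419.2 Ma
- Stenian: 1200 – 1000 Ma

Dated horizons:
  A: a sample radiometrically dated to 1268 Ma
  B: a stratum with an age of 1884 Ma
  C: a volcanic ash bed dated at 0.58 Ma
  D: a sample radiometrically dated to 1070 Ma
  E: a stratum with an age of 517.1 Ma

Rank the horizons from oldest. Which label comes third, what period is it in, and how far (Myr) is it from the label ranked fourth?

Sorted oldest-first by Ma: B (1884), A (1268), D (1070), E (517.1), C (0.58).
The third oldest is D at 1070 Ma, which lies in 1200–1000 Ma: the Stenian.
The fourth oldest is E at 517.1 Ma; separation = |1070 − 517.1| = 552.9 Myr.

D, in the Stenian; 552.9 million years to E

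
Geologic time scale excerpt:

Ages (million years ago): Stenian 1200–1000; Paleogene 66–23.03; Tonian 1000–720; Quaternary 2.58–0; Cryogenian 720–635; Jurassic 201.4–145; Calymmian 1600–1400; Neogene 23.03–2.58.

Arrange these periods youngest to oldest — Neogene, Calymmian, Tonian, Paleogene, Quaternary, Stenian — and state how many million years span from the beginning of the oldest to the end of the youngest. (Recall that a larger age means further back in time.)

Quaternary, Neogene, Paleogene, Tonian, Stenian, Calymmian; total span 1600 Myr

From the excerpt: Neogene 23.03–2.58; Calymmian 1600–1400; Tonian 1000–720; Paleogene 66–23.03; Quaternary 2.58–0; Stenian 1200–1000 (Ma).
Larger Ma is earlier, so the oldest is Calymmian and the youngest is Quaternary; youngest to oldest: Quaternary, Neogene, Paleogene, Tonian, Stenian, Calymmian.
Oldest start 1600 minus youngest end 0 gives 1600 Myr overall.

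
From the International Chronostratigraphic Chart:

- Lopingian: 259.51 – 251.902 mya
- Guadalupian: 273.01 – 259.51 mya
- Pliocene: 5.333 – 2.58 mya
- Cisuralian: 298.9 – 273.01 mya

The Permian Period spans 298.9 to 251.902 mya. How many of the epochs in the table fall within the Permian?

3

Epochs inside 298.9–251.902 Ma: Cisuralian, Guadalupian, Lopingian — 3 in total.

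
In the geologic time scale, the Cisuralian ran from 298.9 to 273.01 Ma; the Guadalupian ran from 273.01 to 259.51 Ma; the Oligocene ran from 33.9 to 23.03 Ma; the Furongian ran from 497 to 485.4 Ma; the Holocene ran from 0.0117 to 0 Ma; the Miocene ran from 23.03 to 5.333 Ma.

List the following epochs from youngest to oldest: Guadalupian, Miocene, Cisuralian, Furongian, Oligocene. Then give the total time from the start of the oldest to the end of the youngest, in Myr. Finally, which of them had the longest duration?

Miocene, Oligocene, Guadalupian, Cisuralian, Furongian; total span 491.667 Myr; longest is Cisuralian

Start ages (Ma): Furongian 497, Cisuralian 298.9, Guadalupian 273.01, Oligocene 33.9, Miocene 23.03.
Ordered youngest to oldest: Miocene, Oligocene, Guadalupian, Cisuralian, Furongian.
Span = 497 − 5.333 = 491.667 Myr.
Durations: Furongian 11.6, Oligocene 10.87, Cisuralian 25.89, Miocene 17.697, Guadalupian 13.5 → longest is Cisuralian (25.89 Myr).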